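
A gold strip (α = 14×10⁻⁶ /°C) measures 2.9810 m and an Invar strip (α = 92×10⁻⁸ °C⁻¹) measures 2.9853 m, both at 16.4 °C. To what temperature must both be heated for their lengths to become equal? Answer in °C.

Equal length when α₁L₁ΔT − α₂L₂ΔT = L₂ − L₁ = 4.30×10⁻³ m
α₁L₁ = 4.1734×10⁻⁵, α₂L₂ = 2.746476×10⁻⁶ → Δ(αL) = 3.8987524×10⁻⁵ m/K
ΔT = 4.30×10⁻³ / 3.8987524×10⁻⁵ = 110.292 K, so T = 16.4 + 110.292 = 126.692 °C

T = 126.7 °C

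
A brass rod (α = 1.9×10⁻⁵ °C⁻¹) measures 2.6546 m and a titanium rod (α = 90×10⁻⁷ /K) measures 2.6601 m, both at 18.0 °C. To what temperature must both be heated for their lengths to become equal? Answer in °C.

Equal length when α₁L₁ΔT − α₂L₂ΔT = L₂ − L₁ = 5.50×10⁻³ m
α₁L₁ = 5.04374×10⁻⁵, α₂L₂ = 2.39409×10⁻⁵ → Δ(αL) = 2.64965×10⁻⁵ m/K
ΔT = 5.50×10⁻³ / 2.64965×10⁻⁵ = 207.575 K, so T = 18.0 + 207.575 = 225.575 °C

T = 225.6 °C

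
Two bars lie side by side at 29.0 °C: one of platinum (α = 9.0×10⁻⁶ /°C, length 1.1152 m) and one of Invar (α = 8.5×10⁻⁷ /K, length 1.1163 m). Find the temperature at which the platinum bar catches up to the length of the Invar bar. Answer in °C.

T = 150.0 °C

Equal length when α₁L₁ΔT − α₂L₂ΔT = L₂ − L₁ = 1.10×10⁻³ m
α₁L₁ = 1.00368×10⁻⁵, α₂L₂ = 9.48855×10⁻⁷ → Δ(αL) = 9.087945×10⁻⁶ m/K
ΔT = 1.10×10⁻³ / 9.087945×10⁻⁶ = 121.039 K, so T = 29.0 + 121.039 = 150.039 °C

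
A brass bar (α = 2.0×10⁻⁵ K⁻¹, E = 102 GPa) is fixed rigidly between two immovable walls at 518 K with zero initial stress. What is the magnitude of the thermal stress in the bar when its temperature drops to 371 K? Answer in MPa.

Fully constrained: the free strain ε = αΔT is blocked, so σ = Eε = EαΔT.
|ΔT| = 147 K
σ = 102×10⁹ × 2.0×10⁻⁵ × 147 = 3.00×10⁸ Pa

σ = 300 MPa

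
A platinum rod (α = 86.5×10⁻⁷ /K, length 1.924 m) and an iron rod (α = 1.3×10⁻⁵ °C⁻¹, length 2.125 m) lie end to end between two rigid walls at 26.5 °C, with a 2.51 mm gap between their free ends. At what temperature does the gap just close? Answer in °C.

α₁L₁ = 1.66426×10⁻⁵ m/K, α₂L₂ = 2.7625×10⁻⁵ m/K → total 4.42676×10⁻⁵ m/K
ΔT = g/(α₁L₁+α₂L₂) = 2.51×10⁻³ / 4.42676×10⁻⁵ = 56.701 K
T = 26.5 + 56.701 = 83.201 °C

T = 83.2 °C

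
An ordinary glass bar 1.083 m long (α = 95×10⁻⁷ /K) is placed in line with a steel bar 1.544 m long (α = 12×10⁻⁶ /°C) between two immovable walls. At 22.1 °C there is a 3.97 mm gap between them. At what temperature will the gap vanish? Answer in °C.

α₁L₁ = 1.02885×10⁻⁵ m/K, α₂L₂ = 1.8528×10⁻⁵ m/K → total 2.88165×10⁻⁵ m/K
ΔT = g/(α₁L₁+α₂L₂) = 3.97×10⁻³ / 2.88165×10⁻⁵ = 137.77 K
T = 22.1 + 137.77 = 159.87 °C

T = 160 °C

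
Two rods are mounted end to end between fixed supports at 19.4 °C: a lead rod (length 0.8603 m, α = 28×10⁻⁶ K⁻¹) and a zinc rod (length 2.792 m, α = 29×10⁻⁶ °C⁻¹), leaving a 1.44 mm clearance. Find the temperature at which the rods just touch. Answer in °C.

T = 33.1 °C

Gap closes when ΔL₁ + ΔL₂ = 1.44 mm = 1.44×10⁻³ m
(α₁L₁ + α₂L₂)ΔT = g
α₁L₁ + α₂L₂ = 28×10⁻⁶×0.8603 + 29×10⁻⁶×2.792 = 1.050564×10⁻⁴ m/K
ΔT = 1.44×10⁻³ / 1.050564×10⁻⁴ = 13.707 K
T = 19.4 + 13.707 = 33.107 °C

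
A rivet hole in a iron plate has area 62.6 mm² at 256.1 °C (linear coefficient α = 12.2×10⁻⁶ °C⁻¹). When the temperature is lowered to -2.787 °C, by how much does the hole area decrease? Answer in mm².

ΔA = 0.395 mm²

Area coefficient ≈ 2α; |ΔT| = 258.887 K
ΔA = 2αA₀ΔT = 2(12.2×10⁻⁶)(62.6)(258.887) = 0.395 mm²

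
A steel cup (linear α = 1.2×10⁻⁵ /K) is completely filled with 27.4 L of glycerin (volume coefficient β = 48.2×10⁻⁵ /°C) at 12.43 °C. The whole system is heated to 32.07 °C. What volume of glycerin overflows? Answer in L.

The cup also expands: β_container ≈ 3α = 3.6×10⁻⁵ /K
Net overflow = V₀(β_liq − 3α_cont)ΔT
β − 3α = 4.82×10⁻⁴ − 3.6×10⁻⁵ = 4.46×10⁻⁴ /K; ΔT = 19.64 K
ΔV = 27.4 × 4.46×10⁻⁴ × 19.64 = 0.240 L

0.240 L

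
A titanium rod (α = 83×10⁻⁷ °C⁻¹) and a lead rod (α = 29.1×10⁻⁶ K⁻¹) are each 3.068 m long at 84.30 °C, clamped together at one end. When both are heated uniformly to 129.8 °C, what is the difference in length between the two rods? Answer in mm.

2.90 mm

ΔT = 45.50 K
titanium: ΔL = 83×10⁻⁷ × 3.068 m × 45.50 = 1.1586×10⁻³ m = 1.1586 mm
lead: ΔL = 29.1×10⁻⁶ × 3.068 m × 45.50 = 4.0622×10⁻³ m = 4.0622 mm
difference = 4.0622 − 1.1586 = 2.9036 mm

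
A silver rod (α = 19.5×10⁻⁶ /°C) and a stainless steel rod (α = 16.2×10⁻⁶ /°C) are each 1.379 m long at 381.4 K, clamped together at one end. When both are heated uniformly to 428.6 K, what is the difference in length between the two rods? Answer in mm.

0.215 mm

ΔT = 47.2 K
silver: ΔL = 19.5×10⁻⁶ × 1.379 m × 47.2 = 1.2692×10⁻³ m = 1.2692 mm
stainless steel: ΔL = 16.2×10⁻⁶ × 1.379 m × 47.2 = 1.0544×10⁻³ m = 1.0544 mm
difference = 1.2692 − 1.0544 = 0.2148 mm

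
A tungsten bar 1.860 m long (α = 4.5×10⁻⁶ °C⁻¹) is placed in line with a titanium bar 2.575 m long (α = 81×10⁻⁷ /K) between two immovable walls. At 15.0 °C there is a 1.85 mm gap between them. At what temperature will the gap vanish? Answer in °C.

Gap closes when ΔL₁ + ΔL₂ = 1.85 mm = 1.85×10⁻³ m
(α₁L₁ + α₂L₂)ΔT = g
α₁L₁ + α₂L₂ = 4.5×10⁻⁶×1.860 + 81×10⁻⁷×2.575 = 2.92275×10⁻⁵ m/K
ΔT = 1.85×10⁻³ / 2.92275×10⁻⁵ = 63.297 K
T = 15.0 + 63.297 = 78.297 °C

T = 78.3 °C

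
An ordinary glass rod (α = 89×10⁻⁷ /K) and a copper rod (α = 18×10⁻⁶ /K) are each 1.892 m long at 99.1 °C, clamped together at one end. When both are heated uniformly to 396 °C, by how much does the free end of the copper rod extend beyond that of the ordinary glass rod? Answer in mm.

ΔT = 296.9 K
ordinary glass: ΔL = 89×10⁻⁷ × 1.892 m × 296.9 = 4.9994×10⁻³ m = 4.9994 mm
copper: ΔL = 18×10⁻⁶ × 1.892 m × 296.9 = 1.0111×10⁻² m = 10.111 mm
difference = 10.111 − 4.9994 = 5.1116 mm

5.11 mm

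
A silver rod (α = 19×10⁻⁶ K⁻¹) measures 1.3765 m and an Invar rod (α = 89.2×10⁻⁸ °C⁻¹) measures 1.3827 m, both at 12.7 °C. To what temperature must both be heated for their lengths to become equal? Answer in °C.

Equal length when α₁L₁ΔT − α₂L₂ΔT = L₂ − L₁ = 6.20×10⁻³ m
α₁L₁ = 2.61535×10⁻⁵, α₂L₂ = 1.2333684×10⁻⁶ → Δ(αL) = 2.49201316×10⁻⁵ m/K
ΔT = 6.20×10⁻³ / 2.49201316×10⁻⁵ = 248.795 K, so T = 12.7 + 248.795 = 261.495 °C

T = 261.5 °C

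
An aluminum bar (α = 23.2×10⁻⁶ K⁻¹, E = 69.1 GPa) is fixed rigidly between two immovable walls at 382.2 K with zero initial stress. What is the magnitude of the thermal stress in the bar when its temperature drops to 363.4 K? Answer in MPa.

Fully constrained: the free strain ε = αΔT is blocked, so σ = Eε = EαΔT.
|ΔT| = 18.8 K
σ = 69.1×10⁹ × 23.2×10⁻⁶ × 18.8 = 3.01×10⁷ Pa

σ = 30.1 MPa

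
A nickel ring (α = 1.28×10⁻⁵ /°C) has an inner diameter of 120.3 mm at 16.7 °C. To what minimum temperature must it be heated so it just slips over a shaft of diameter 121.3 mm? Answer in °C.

Required Δd = 121.3 − 120.3 = 1.0 mm
Δd = αd₀ΔT ⇒ ΔT = Δd/(αd₀) = 1.0 / (1.28×10⁻⁵ × 120.3) = 649.42 K
T_min = 16.7 + 649.42 = 666.12 °C

T = 666 °C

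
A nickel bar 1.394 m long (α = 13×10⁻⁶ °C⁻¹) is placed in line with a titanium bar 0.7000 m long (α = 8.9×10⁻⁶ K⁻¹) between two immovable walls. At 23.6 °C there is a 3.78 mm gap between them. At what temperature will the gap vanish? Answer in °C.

α₁L₁ = 1.8122×10⁻⁵ m/K, α₂L₂ = 6.230×10⁻⁶ m/K → total 2.4352×10⁻⁵ m/K
ΔT = g/(α₁L₁+α₂L₂) = 3.78×10⁻³ / 2.4352×10⁻⁵ = 155.22 K
T = 23.6 + 155.22 = 178.82 °C

T = 179 °C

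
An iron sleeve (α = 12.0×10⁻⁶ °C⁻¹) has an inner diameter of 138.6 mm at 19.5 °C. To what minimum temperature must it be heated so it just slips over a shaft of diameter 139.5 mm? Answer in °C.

T = 561 °C

Required Δd = 139.5 − 138.6 = 0.9 mm
Δd = αd₀ΔT ⇒ ΔT = Δd/(αd₀) = 0.9 / (12.0×10⁻⁶ × 138.6) = 541.13 K
T_min = 19.5 + 541.13 = 560.63 °C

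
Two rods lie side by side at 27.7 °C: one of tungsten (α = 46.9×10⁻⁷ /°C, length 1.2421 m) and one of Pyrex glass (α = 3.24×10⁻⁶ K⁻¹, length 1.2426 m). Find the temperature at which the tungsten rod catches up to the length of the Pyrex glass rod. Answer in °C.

T = 305.6 °C

L₁(1 + α₁ΔT) = L₂(1 + α₂ΔT) ⇒ ΔT = (L₂ − L₁)/(α₁L₁ − α₂L₂)
L₂ − L₁ = 1.2426 − 1.2421 = 5.00×10⁻⁴ m
α₁L₁ − α₂L₂ = 46.9×10⁻⁷×1.2421 − 3.24×10⁻⁶×1.2426 = 1.799425×10⁻⁶ m/K
ΔT = 5.00×10⁻⁴ / 1.799425×10⁻⁶ = 277.867 K
T = 27.7 + 277.867 = 305.567 °C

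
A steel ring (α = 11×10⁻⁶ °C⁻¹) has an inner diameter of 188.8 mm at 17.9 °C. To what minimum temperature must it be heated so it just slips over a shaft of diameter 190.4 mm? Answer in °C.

Required Δd = 190.4 − 188.8 = 1.6 mm
Δd = αd₀ΔT ⇒ ΔT = Δd/(αd₀) = 1.6 / (11×10⁻⁶ × 188.8) = 770.42 K
T_min = 17.9 + 770.42 = 788.32 °C

T = 788 °C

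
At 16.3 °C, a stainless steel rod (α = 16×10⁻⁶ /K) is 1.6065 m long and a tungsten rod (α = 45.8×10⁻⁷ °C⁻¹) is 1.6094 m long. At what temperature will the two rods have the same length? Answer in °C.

L₁(1 + α₁ΔT) = L₂(1 + α₂ΔT) ⇒ ΔT = (L₂ − L₁)/(α₁L₁ − α₂L₂)
L₂ − L₁ = 1.6094 − 1.6065 = 2.90×10⁻³ m
α₁L₁ − α₂L₂ = 16×10⁻⁶×1.6065 − 45.8×10⁻⁷×1.6094 = 1.8332948×10⁻⁵ m/K
ΔT = 2.90×10⁻³ / 1.8332948×10⁻⁵ = 158.185 K
T = 16.3 + 158.185 = 174.485 °C

T = 174.5 °C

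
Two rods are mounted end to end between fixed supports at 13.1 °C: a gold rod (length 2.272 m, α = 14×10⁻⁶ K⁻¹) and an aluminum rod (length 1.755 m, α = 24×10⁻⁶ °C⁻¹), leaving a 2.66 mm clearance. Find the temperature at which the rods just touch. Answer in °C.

T = 49.1 °C

Gap closes when ΔL₁ + ΔL₂ = 2.66 mm = 2.66×10⁻³ m
(α₁L₁ + α₂L₂)ΔT = g
α₁L₁ + α₂L₂ = 14×10⁻⁶×2.272 + 24×10⁻⁶×1.755 = 7.3928×10⁻⁵ m/K
ΔT = 2.66×10⁻³ / 7.3928×10⁻⁵ = 35.981 K
T = 13.1 + 35.981 = 49.081 °C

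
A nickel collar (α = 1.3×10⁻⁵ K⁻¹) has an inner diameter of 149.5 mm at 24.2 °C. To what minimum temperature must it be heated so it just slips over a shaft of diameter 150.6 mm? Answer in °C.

T = 590 °C

Required Δd = 150.6 − 149.5 = 1.1 mm
Δd = αd₀ΔT ⇒ ΔT = Δd/(αd₀) = 1.1 / (1.3×10⁻⁵ × 149.5) = 565.99 K
T_min = 24.2 + 565.99 = 590.19 °C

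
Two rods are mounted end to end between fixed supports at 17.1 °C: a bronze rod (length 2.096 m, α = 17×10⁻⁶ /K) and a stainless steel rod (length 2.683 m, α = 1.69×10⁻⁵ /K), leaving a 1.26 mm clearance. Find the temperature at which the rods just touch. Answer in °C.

Gap closes when ΔL₁ + ΔL₂ = 1.26 mm = 1.26×10⁻³ m
(α₁L₁ + α₂L₂)ΔT = g
α₁L₁ + α₂L₂ = 17×10⁻⁶×2.096 + 1.69×10⁻⁵×2.683 = 8.09747×10⁻⁵ m/K
ΔT = 1.26×10⁻³ / 8.09747×10⁻⁵ = 15.560 K
T = 17.1 + 15.560 = 32.660 °C

T = 32.7 °C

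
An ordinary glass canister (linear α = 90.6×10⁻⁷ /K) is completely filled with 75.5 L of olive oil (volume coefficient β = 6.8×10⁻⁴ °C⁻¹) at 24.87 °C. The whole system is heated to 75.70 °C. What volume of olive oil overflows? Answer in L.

The canister also expands: β_container ≈ 3α = 2.718×10⁻⁵ /K
Net overflow = V₀(β_liq − 3α_cont)ΔT
β − 3α = 6.80×10⁻⁴ − 2.718×10⁻⁵ = 6.5282×10⁻⁴ /K; ΔT = 50.83 K
ΔV = 75.5 × 6.5282×10⁻⁴ × 50.83 = 2.51 L

2.51 L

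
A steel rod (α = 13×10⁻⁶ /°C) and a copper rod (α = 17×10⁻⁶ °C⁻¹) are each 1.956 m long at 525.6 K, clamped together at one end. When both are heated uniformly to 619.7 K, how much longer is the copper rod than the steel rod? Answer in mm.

0.736 mm

ΔT = 94.1 K
steel: ΔL = 13×10⁻⁶ × 1.956 m × 94.1 = 2.3928×10⁻³ m = 2.3928 mm
copper: ΔL = 17×10⁻⁶ × 1.956 m × 94.1 = 3.1290×10⁻³ m = 3.1290 mm
difference = 3.1290 − 2.3928 = 0.7362 mm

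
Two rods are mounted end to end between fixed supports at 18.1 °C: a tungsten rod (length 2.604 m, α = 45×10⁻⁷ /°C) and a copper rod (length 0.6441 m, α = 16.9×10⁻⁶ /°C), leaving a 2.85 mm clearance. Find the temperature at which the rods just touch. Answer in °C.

Gap closes when ΔL₁ + ΔL₂ = 2.85 mm = 2.85×10⁻³ m
(α₁L₁ + α₂L₂)ΔT = g
α₁L₁ + α₂L₂ = 45×10⁻⁷×2.604 + 16.9×10⁻⁶×0.6441 = 2.260329×10⁻⁵ m/K
ΔT = 2.85×10⁻³ / 2.260329×10⁻⁵ = 126.09 K
T = 18.1 + 126.09 = 144.19 °C

T = 144 °C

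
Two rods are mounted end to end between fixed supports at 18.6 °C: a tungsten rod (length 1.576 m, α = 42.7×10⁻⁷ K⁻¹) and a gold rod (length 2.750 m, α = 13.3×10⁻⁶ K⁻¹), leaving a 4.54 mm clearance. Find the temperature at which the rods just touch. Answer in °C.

Gap closes when ΔL₁ + ΔL₂ = 4.54 mm = 4.54×10⁻³ m
(α₁L₁ + α₂L₂)ΔT = g
α₁L₁ + α₂L₂ = 42.7×10⁻⁷×1.576 + 13.3×10⁻⁶×2.750 = 4.330452×10⁻⁵ m/K
ΔT = 4.54×10⁻³ / 4.330452×10⁻⁵ = 104.84 K
T = 18.6 + 104.84 = 123.44 °C

T = 123 °C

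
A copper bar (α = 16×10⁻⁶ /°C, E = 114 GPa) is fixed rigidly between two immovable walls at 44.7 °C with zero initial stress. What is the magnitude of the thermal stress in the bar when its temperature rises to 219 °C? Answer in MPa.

σ = 318 MPa

Fully constrained: the free strain ε = αΔT is blocked, so σ = Eε = EαΔT.
|ΔT| = 174.3 K
σ = 114×10⁹ × 16×10⁻⁶ × 174.3 = 3.18×10⁸ Pa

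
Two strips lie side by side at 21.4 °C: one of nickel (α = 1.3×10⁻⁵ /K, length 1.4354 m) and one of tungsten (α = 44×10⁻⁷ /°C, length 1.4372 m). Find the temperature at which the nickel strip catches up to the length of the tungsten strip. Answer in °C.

T = 167.3 °C

L₁(1 + α₁ΔT) = L₂(1 + α₂ΔT) ⇒ ΔT = (L₂ − L₁)/(α₁L₁ − α₂L₂)
L₂ − L₁ = 1.4372 − 1.4354 = 1.80×10⁻³ m
α₁L₁ − α₂L₂ = 1.3×10⁻⁵×1.4354 − 44×10⁻⁷×1.4372 = 1.233652×10⁻⁵ m/K
ΔT = 1.80×10⁻³ / 1.233652×10⁻⁵ = 145.908 K
T = 21.4 + 145.908 = 167.308 °C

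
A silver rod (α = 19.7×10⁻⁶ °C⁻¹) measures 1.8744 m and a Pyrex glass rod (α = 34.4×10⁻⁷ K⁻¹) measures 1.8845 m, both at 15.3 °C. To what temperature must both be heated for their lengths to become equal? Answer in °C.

T = 347.1 °C

Equal length when α₁L₁ΔT − α₂L₂ΔT = L₂ − L₁ = 1.01×10⁻² m
α₁L₁ = 3.692568×10⁻⁵, α₂L₂ = 6.48268×10⁻⁶ → Δ(αL) = 3.0443×10⁻⁵ m/K
ΔT = 1.01×10⁻² / 3.0443×10⁻⁵ = 331.768 K, so T = 15.3 + 331.768 = 347.068 °C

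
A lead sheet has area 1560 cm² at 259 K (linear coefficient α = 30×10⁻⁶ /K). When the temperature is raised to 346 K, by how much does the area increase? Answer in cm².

Area coefficient ≈ 2α; |ΔT| = 87 K
ΔA = 2αA₀ΔT = 2(30×10⁻⁶)(1560)(87) = 8.14 cm²

ΔA = 8.14 cm²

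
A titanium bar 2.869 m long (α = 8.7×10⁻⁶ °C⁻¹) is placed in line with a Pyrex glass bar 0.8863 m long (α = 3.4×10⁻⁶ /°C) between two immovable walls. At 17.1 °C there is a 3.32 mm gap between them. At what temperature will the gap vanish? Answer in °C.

T = 136 °C

Gap closes when ΔL₁ + ΔL₂ = 3.32 mm = 3.32×10⁻³ m
(α₁L₁ + α₂L₂)ΔT = g
α₁L₁ + α₂L₂ = 8.7×10⁻⁶×2.869 + 3.4×10⁻⁶×0.8863 = 2.797372×10⁻⁵ m/K
ΔT = 3.32×10⁻³ / 2.797372×10⁻⁵ = 118.68 K
T = 17.1 + 118.68 = 135.78 °C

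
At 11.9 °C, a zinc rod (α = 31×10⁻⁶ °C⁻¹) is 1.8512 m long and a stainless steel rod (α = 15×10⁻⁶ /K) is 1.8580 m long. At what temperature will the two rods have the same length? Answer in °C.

Equal length when α₁L₁ΔT − α₂L₂ΔT = L₂ − L₁ = 6.80×10⁻³ m
α₁L₁ = 5.73872×10⁻⁵, α₂L₂ = 2.787×10⁻⁵ → Δ(αL) = 2.95172×10⁻⁵ m/K
ΔT = 6.80×10⁻³ / 2.95172×10⁻⁵ = 230.374 K, so T = 11.9 + 230.374 = 242.274 °C

T = 242.3 °C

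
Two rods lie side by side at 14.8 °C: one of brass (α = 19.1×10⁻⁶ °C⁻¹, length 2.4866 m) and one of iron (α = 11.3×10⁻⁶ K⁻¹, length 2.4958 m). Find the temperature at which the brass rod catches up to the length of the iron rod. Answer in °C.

Equal length when α₁L₁ΔT − α₂L₂ΔT = L₂ − L₁ = 9.20×10⁻³ m
α₁L₁ = 4.749406×10⁻⁵, α₂L₂ = 2.820254×10⁻⁵ → Δ(αL) = 1.929152×10⁻⁵ m/K
ΔT = 9.20×10⁻³ / 1.929152×10⁻⁵ = 476.893 K, so T = 14.8 + 476.893 = 491.693 °C

T = 491.7 °C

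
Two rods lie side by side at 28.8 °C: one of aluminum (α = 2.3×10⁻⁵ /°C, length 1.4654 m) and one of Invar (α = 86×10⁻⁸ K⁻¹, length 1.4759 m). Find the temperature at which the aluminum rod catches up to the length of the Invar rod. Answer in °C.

Equal length when α₁L₁ΔT − α₂L₂ΔT = L₂ − L₁ = 1.05×10⁻² m
α₁L₁ = 3.37042×10⁻⁵, α₂L₂ = 1.269274×10⁻⁶ → Δ(αL) = 3.2434926×10⁻⁵ m/K
ΔT = 1.05×10⁻² / 3.2434926×10⁻⁵ = 323.725 K, so T = 28.8 + 323.725 = 352.525 °C

T = 352.5 °C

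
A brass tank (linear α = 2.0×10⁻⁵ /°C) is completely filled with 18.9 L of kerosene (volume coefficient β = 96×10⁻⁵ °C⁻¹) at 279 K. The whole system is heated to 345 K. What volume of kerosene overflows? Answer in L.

1.12 L

The tank also expands: β_container ≈ 3α = 6.0×10⁻⁵ /K
Net overflow = V₀(β_liq − 3α_cont)ΔT
β − 3α = 9.60×10⁻⁴ − 6.0×10⁻⁵ = 9.00×10⁻⁴ /K; ΔT = 66 K
ΔV = 18.9 × 9.00×10⁻⁴ × 66 = 1.12 L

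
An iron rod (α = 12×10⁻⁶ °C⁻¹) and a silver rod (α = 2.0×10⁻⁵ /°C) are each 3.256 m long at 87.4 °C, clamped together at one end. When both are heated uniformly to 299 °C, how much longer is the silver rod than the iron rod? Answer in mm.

ΔT = 211.6 K
iron: ΔL = 12×10⁻⁶ × 3.256 m × 211.6 = 8.2676×10⁻³ m = 8.2676 mm
silver: ΔL = 2.0×10⁻⁵ × 3.256 m × 211.6 = 1.3779×10⁻² m = 13.779 mm
difference = 13.779 − 8.2676 = 5.5114 mm

5.51 mm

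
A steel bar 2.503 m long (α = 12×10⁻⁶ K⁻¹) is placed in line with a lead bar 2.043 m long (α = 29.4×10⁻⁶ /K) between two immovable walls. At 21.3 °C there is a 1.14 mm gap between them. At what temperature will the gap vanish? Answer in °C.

Gap closes when ΔL₁ + ΔL₂ = 1.14 mm = 1.14×10⁻³ m
(α₁L₁ + α₂L₂)ΔT = g
α₁L₁ + α₂L₂ = 12×10⁻⁶×2.503 + 29.4×10⁻⁶×2.043 = 9.01002×10⁻⁵ m/K
ΔT = 1.14×10⁻³ / 9.01002×10⁻⁵ = 12.653 K
T = 21.3 + 12.653 = 33.953 °C

T = 34.0 °C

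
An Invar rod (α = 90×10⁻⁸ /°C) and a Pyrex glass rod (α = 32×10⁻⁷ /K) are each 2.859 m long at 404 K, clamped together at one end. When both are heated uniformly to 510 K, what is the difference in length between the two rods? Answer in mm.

ΔT = 106 K
Invar: ΔL = 90×10⁻⁸ × 2.859 m × 106 = 2.7275×10⁻⁴ m = 0.27275 mm
Pyrex glass: ΔL = 32×10⁻⁷ × 2.859 m × 106 = 9.6977×10⁻⁴ m = 0.96977 mm
difference = 0.96977 − 0.27275 = 0.69702 mm

0.697 mm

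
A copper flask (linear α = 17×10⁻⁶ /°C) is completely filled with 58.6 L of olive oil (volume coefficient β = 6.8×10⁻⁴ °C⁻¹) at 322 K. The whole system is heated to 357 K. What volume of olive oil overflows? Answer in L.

The flask also expands: β_container ≈ 3α = 5.1×10⁻⁵ /K
Net overflow = V₀(β_liq − 3α_cont)ΔT
β − 3α = 6.80×10⁻⁴ − 5.1×10⁻⁵ = 6.29×10⁻⁴ /K; ΔT = 35 K
ΔV = 58.6 × 6.29×10⁻⁴ × 35 = 1.29 L

1.29 L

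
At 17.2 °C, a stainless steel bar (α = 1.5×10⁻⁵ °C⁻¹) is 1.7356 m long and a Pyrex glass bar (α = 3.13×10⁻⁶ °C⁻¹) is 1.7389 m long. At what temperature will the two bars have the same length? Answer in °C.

Equal length when α₁L₁ΔT − α₂L₂ΔT = L₂ − L₁ = 3.30×10⁻³ m
α₁L₁ = 2.6034×10⁻⁵, α₂L₂ = 5.442757×10⁻⁶ → Δ(αL) = 2.0591243×10⁻⁵ m/K
ΔT = 3.30×10⁻³ / 2.0591243×10⁻⁵ = 160.262 K, so T = 17.2 + 160.262 = 177.462 °C

T = 177.5 °C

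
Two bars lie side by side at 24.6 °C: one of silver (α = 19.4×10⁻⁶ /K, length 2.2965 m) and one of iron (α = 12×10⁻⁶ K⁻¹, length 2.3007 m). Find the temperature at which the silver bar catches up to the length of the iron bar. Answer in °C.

L₁(1 + α₁ΔT) = L₂(1 + α₂ΔT) ⇒ ΔT = (L₂ − L₁)/(α₁L₁ − α₂L₂)
L₂ − L₁ = 2.3007 − 2.2965 = 4.20×10⁻³ m
α₁L₁ − α₂L₂ = 19.4×10⁻⁶×2.2965 − 12×10⁻⁶×2.3007 = 1.69437×10⁻⁵ m/K
ΔT = 4.20×10⁻³ / 1.69437×10⁻⁵ = 247.880 K
T = 24.6 + 247.880 = 272.480 °C

T = 272.5 °C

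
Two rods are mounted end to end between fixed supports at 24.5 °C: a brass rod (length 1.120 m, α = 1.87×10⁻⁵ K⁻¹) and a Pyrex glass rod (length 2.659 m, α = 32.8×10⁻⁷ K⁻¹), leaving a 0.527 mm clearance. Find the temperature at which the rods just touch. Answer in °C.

T = 42.3 °C

Gap closes when ΔL₁ + ΔL₂ = 0.527 mm = 5.27×10⁻⁴ m
(α₁L₁ + α₂L₂)ΔT = g
α₁L₁ + α₂L₂ = 1.87×10⁻⁵×1.120 + 32.8×10⁻⁷×2.659 = 2.966552×10⁻⁵ m/K
ΔT = 5.27×10⁻⁴ / 2.966552×10⁻⁵ = 17.765 K
T = 24.5 + 17.765 = 42.265 °C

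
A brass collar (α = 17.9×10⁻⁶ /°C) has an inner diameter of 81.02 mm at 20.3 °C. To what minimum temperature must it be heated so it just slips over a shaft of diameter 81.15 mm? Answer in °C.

Required Δd = 81.15 − 81.02 = 0.13 mm
Δd = αd₀ΔT ⇒ ΔT = Δd/(αd₀) = 0.13 / (17.9×10⁻⁶ × 81.02) = 89.64 K
T_min = 20.3 + 89.64 = 109.94 °C

T = 110 °C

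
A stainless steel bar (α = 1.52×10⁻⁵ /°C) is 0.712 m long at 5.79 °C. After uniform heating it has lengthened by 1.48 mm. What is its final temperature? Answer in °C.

ΔL = αL₀ΔT ⇒ ΔT = ΔL / (αL₀)
ΔT = 1.48×10⁻³ m / (1.52×10⁻⁵ × 0.712 m) = 136.75 K
T = 5.79 + 136.75 = 142.54 °C

T = 143 °C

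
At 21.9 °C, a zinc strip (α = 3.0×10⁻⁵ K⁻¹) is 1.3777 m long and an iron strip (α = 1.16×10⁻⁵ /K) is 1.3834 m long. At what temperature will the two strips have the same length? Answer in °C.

T = 247.3 °C

Equal length when α₁L₁ΔT − α₂L₂ΔT = L₂ − L₁ = 5.70×10⁻³ m
α₁L₁ = 4.1331×10⁻⁵, α₂L₂ = 1.604744×10⁻⁵ → Δ(αL) = 2.528356×10⁻⁵ m/K
ΔT = 5.70×10⁻³ / 2.528356×10⁻⁵ = 225.443 K, so T = 21.9 + 225.443 = 247.343 °C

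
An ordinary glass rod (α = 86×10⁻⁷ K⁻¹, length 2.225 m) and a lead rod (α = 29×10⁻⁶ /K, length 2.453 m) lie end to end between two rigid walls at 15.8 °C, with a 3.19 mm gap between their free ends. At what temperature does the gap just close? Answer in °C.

T = 51.1 °C

Gap closes when ΔL₁ + ΔL₂ = 3.19 mm = 3.19×10⁻³ m
(α₁L₁ + α₂L₂)ΔT = g
α₁L₁ + α₂L₂ = 86×10⁻⁷×2.225 + 29×10⁻⁶×2.453 = 9.0272×10⁻⁵ m/K
ΔT = 3.19×10⁻³ / 9.0272×10⁻⁵ = 35.338 K
T = 15.8 + 35.338 = 51.138 °C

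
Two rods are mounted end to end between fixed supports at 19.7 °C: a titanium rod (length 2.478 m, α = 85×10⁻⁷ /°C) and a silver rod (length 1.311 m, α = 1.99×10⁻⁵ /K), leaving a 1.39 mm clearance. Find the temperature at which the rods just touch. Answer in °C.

α₁L₁ = 2.1063×10⁻⁵ m/K, α₂L₂ = 2.60889×10⁻⁵ m/K → total 4.71519×10⁻⁵ m/K
ΔT = g/(α₁L₁+α₂L₂) = 1.39×10⁻³ / 4.71519×10⁻⁵ = 29.479 K
T = 19.7 + 29.479 = 49.179 °C

T = 49.2 °C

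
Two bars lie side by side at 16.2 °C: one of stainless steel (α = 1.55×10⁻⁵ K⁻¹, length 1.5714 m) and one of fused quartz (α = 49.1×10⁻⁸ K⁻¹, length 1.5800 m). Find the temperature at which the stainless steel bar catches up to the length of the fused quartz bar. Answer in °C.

T = 380.9 °C

Equal length when α₁L₁ΔT − α₂L₂ΔT = L₂ − L₁ = 8.60×10⁻³ m
α₁L₁ = 2.43567×10⁻⁵, α₂L₂ = 7.7578×10⁻⁷ → Δ(αL) = 2.358092×10⁻⁵ m/K
ΔT = 8.60×10⁻³ / 2.358092×10⁻⁵ = 364.702 K, so T = 16.2 + 364.702 = 380.902 °C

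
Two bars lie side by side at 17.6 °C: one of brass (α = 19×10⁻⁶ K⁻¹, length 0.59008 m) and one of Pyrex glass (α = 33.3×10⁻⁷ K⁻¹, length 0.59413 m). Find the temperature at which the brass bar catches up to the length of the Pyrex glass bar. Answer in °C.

Equal length when α₁L₁ΔT − α₂L₂ΔT = L₂ − L₁ = 4.05×10⁻³ m
α₁L₁ = 1.121152×10⁻⁵, α₂L₂ = 1.9784529×10⁻⁶ → Δ(αL) = 9.2330671×10⁻⁶ m/K
ΔT = 4.05×10⁻³ / 9.2330671×10⁻⁶ = 438.641 K, so T = 17.6 + 438.641 = 456.241 °C

T = 456.2 °C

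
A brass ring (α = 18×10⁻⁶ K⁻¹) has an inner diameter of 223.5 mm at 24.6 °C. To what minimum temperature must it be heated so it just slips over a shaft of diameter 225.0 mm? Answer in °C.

Required Δd = 225.0 − 223.5 = 1.5 mm
Δd = αd₀ΔT ⇒ ΔT = Δd/(αd₀) = 1.5 / (18×10⁻⁶ × 223.5) = 372.86 K
T_min = 24.6 + 372.86 = 397.46 °C

T = 397 °C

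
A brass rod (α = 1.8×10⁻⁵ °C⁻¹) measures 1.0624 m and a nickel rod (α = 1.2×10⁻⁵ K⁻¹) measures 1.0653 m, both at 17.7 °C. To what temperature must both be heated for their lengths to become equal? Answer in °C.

T = 475.1 °C

Equal length when α₁L₁ΔT − α₂L₂ΔT = L₂ − L₁ = 2.90×10⁻³ m
α₁L₁ = 1.91232×10⁻⁵, α₂L₂ = 1.27836×10⁻⁵ → Δ(αL) = 6.3396×10⁻⁶ m/K
ΔT = 2.90×10⁻³ / 6.3396×10⁻⁶ = 457.442 K, so T = 17.7 + 457.442 = 475.142 °C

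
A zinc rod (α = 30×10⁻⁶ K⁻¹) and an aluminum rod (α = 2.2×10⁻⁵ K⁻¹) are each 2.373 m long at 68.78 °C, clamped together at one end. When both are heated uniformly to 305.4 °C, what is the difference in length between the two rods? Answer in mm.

ΔT = 236.62 K
zinc: ΔL = 30×10⁻⁶ × 2.373 m × 236.62 = 1.6845×10⁻² m = 16.845 mm
aluminum: ΔL = 2.2×10⁻⁵ × 2.373 m × 236.62 = 1.2353×10⁻² m = 12.353 mm
difference = 16.845 − 12.353 = 4.492 mm

4.49 mm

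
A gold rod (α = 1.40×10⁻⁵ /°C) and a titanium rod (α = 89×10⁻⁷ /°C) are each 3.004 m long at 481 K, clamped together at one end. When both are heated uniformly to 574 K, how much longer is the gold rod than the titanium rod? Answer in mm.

ΔT = 93 K
gold: ΔL = 1.40×10⁻⁵ × 3.004 m × 93 = 3.9112×10⁻³ m = 3.9112 mm
titanium: ΔL = 89×10⁻⁷ × 3.004 m × 93 = 2.4864×10⁻³ m = 2.4864 mm
difference = 3.9112 − 2.4864 = 1.4248 mm

1.42 mm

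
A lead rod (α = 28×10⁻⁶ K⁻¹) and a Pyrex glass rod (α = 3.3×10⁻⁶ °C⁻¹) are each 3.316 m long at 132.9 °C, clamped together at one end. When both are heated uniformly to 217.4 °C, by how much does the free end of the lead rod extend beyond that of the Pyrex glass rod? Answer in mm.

ΔT = 84.5 K
lead: ΔL = 28×10⁻⁶ × 3.316 m × 84.5 = 7.8457×10⁻³ m = 7.8457 mm
Pyrex glass: ΔL = 3.3×10⁻⁶ × 3.316 m × 84.5 = 9.2467×10⁻⁴ m = 0.92467 mm
difference = 7.8457 − 0.92467 = 6.92103 mm

6.92 mm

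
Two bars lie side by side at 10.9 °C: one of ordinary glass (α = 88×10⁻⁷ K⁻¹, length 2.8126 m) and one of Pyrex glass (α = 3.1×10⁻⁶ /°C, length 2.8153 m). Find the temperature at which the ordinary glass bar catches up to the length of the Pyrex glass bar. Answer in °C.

T = 179.4 °C

Equal length when α₁L₁ΔT − α₂L₂ΔT = L₂ − L₁ = 2.70×10⁻³ m
α₁L₁ = 2.475088×10⁻⁵, α₂L₂ = 8.72743×10⁻⁶ → Δ(αL) = 1.602345×10⁻⁵ m/K
ΔT = 2.70×10⁻³ / 1.602345×10⁻⁵ = 168.503 K, so T = 10.9 + 168.503 = 179.403 °C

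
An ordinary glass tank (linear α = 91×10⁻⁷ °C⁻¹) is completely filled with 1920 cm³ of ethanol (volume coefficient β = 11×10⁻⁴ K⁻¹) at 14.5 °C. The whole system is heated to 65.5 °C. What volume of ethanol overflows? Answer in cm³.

The tank also expands: β_container ≈ 3α = 2.73×10⁻⁵ /K
Net overflow = V₀(β_liq − 3α_cont)ΔT
β − 3α = 1.10×10⁻³ − 2.73×10⁻⁵ = 1.0727×10⁻³ /K; ΔT = 51.0 K
ΔV = 1920 × 1.0727×10⁻³ × 51.0 = 105 cm³

105 cm³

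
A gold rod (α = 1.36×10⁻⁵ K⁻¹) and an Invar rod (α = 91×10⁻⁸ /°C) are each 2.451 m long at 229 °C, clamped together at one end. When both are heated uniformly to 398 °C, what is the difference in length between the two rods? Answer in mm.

ΔT = 169 K
gold: ΔL = 1.36×10⁻⁵ × 2.451 m × 169 = 5.6334×10⁻³ m = 5.6334 mm
Invar: ΔL = 91×10⁻⁸ × 2.451 m × 169 = 3.7694×10⁻⁴ m = 0.37694 mm
difference = 5.6334 − 0.37694 = 5.25646 mm

5.26 mm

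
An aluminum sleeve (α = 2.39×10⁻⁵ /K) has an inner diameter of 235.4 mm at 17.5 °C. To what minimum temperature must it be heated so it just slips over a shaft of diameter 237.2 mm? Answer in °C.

T = 337 °C

Required Δd = 237.2 − 235.4 = 1.8 mm
Δd = αd₀ΔT ⇒ ΔT = Δd/(αd₀) = 1.8 / (2.39×10⁻⁵ × 235.4) = 319.94 K
T_min = 17.5 + 319.94 = 337.44 °C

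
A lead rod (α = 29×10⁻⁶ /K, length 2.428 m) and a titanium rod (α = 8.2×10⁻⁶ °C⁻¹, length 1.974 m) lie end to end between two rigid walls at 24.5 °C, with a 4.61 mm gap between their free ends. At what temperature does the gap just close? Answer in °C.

α₁L₁ = 7.0412×10⁻⁵ m/K, α₂L₂ = 1.61868×10⁻⁵ m/K → total 8.65988×10⁻⁵ m/K
ΔT = g/(α₁L₁+α₂L₂) = 4.61×10⁻³ / 8.65988×10⁻⁵ = 53.234 K
T = 24.5 + 53.234 = 77.734 °C

T = 77.7 °C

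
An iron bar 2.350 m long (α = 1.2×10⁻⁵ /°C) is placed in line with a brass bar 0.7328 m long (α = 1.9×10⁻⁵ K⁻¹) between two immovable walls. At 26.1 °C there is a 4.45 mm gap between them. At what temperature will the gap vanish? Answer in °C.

Gap closes when ΔL₁ + ΔL₂ = 4.45 mm = 4.45×10⁻³ m
(α₁L₁ + α₂L₂)ΔT = g
α₁L₁ + α₂L₂ = 1.2×10⁻⁵×2.350 + 1.9×10⁻⁵×0.7328 = 4.21232×10⁻⁵ m/K
ΔT = 4.45×10⁻³ / 4.21232×10⁻⁵ = 105.64 K
T = 26.1 + 105.64 = 131.74 °C

T = 132 °C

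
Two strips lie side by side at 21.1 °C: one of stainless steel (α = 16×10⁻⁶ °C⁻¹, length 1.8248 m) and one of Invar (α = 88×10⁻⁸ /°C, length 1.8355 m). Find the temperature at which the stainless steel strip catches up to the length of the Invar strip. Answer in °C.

L₁(1 + α₁ΔT) = L₂(1 + α₂ΔT) ⇒ ΔT = (L₂ − L₁)/(α₁L₁ − α₂L₂)
L₂ − L₁ = 1.8355 − 1.8248 = 1.07×10⁻² m
α₁L₁ − α₂L₂ = 16×10⁻⁶×1.8248 − 88×10⁻⁸×1.8355 = 2.758156×10⁻⁵ m/K
ΔT = 1.07×10⁻² / 2.758156×10⁻⁵ = 387.940 K
T = 21.1 + 387.940 = 409.040 °C

T = 409.0 °C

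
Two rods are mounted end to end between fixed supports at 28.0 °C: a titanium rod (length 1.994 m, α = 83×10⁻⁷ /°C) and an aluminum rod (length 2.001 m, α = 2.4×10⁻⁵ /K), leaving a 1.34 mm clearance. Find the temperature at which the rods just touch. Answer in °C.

T = 48.8 °C

Gap closes when ΔL₁ + ΔL₂ = 1.34 mm = 1.34×10⁻³ m
(α₁L₁ + α₂L₂)ΔT = g
α₁L₁ + α₂L₂ = 83×10⁻⁷×1.994 + 2.4×10⁻⁵×2.001 = 6.45742×10⁻⁵ m/K
ΔT = 1.34×10⁻³ / 6.45742×10⁻⁵ = 20.751 K
T = 28.0 + 20.751 = 48.751 °C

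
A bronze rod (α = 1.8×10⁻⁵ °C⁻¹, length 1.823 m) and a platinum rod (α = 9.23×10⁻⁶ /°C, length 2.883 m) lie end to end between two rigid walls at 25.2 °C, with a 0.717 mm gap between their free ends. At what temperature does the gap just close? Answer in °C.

Gap closes when ΔL₁ + ΔL₂ = 0.717 mm = 7.17×10⁻⁴ m
(α₁L₁ + α₂L₂)ΔT = g
α₁L₁ + α₂L₂ = 1.8×10⁻⁵×1.823 + 9.23×10⁻⁶×2.883 = 5.942409×10⁻⁵ m/K
ΔT = 7.17×10⁻⁴ / 5.942409×10⁻⁵ = 12.066 K
T = 25.2 + 12.066 = 37.266 °C

T = 37.3 °C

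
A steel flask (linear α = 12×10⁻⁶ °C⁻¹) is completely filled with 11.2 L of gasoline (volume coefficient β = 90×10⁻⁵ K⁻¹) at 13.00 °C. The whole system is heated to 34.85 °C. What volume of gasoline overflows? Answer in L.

The flask also expands: β_container ≈ 3α = 3.6×10⁻⁵ /K
Net overflow = V₀(β_liq − 3α_cont)ΔT
β − 3α = 9.00×10⁻⁴ − 3.6×10⁻⁵ = 8.64×10⁻⁴ /K; ΔT = 21.85 K
ΔV = 11.2 × 8.64×10⁻⁴ × 21.85 = 0.211 L

0.211 L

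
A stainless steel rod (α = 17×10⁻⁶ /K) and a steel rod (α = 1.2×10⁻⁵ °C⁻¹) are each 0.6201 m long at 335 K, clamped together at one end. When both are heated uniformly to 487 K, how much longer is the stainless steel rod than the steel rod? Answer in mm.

0.471 mm

ΔT = 152 K
stainless steel: ΔL = 17×10⁻⁶ × 0.6201 m × 152 = 1.6023×10⁻³ m = 1.6023 mm
steel: ΔL = 1.2×10⁻⁵ × 0.6201 m × 152 = 1.1311×10⁻³ m = 1.1311 mm
difference = 1.6023 − 1.1311 = 0.4712 mm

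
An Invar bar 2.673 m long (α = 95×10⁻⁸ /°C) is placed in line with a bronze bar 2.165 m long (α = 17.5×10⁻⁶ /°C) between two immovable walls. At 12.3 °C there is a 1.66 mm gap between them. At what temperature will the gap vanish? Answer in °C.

Gap closes when ΔL₁ + ΔL₂ = 1.66 mm = 1.66×10⁻³ m
(α₁L₁ + α₂L₂)ΔT = g
α₁L₁ + α₂L₂ = 95×10⁻⁸×2.673 + 17.5×10⁻⁶×2.165 = 4.042685×10⁻⁵ m/K
ΔT = 1.66×10⁻³ / 4.042685×10⁻⁵ = 41.062 K
T = 12.3 + 41.062 = 53.362 °C

T = 53.4 °C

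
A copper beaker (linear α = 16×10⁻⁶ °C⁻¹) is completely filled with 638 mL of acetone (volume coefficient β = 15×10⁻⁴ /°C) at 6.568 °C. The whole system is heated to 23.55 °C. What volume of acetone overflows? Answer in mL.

15.7 mL

The beaker also expands: β_container ≈ 3α = 4.8×10⁻⁵ /K
Net overflow = V₀(β_liq − 3α_cont)ΔT
β − 3α = 1.50×10⁻³ − 4.8×10⁻⁵ = 1.452×10⁻³ /K; ΔT = 16.982 K
ΔV = 638 × 1.452×10⁻³ × 16.982 = 15.7 mL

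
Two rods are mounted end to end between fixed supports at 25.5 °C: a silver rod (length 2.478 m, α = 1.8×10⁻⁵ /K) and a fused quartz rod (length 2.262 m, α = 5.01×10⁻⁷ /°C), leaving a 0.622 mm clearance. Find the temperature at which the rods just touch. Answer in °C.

T = 39.1 °C

α₁L₁ = 4.4604×10⁻⁵ m/K, α₂L₂ = 1.133262×10⁻⁶ m/K → total 4.5737262×10⁻⁵ m/K
ΔT = g/(α₁L₁+α₂L₂) = 6.22×10⁻⁴ / 4.5737262×10⁻⁵ = 13.599 K
T = 25.5 + 13.599 = 39.099 °C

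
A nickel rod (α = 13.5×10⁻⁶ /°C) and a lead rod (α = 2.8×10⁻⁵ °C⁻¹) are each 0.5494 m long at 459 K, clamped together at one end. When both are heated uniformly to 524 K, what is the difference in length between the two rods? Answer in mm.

ΔT = 65 K
nickel: ΔL = 13.5×10⁻⁶ × 0.5494 m × 65 = 4.8210×10⁻⁴ m = 0.48210 mm
lead: ΔL = 2.8×10⁻⁵ × 0.5494 m × 65 = 9.9991×10⁻⁴ m = 0.99991 mm
difference = 0.99991 − 0.48210 = 0.51781 mm

0.518 mm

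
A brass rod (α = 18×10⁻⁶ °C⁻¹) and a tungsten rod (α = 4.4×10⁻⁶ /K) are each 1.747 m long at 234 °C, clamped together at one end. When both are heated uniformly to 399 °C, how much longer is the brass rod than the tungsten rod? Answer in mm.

ΔT = 165 K
brass: ΔL = 18×10⁻⁶ × 1.747 m × 165 = 5.1886×10⁻³ m = 5.1886 mm
tungsten: ΔL = 4.4×10⁻⁶ × 1.747 m × 165 = 1.2683×10⁻³ m = 1.2683 mm
difference = 5.1886 − 1.2683 = 3.9203 mm

3.92 mm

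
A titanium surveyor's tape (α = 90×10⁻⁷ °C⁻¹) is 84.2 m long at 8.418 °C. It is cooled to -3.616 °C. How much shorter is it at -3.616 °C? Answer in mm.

|ΔT| = |-3.616 − 8.418| = 12.034 K
ΔL = αL₀ΔT = (90×10⁻⁷)(84.2)(12.034) = 9.12×10⁻³ m

ΔL = 9.12 mm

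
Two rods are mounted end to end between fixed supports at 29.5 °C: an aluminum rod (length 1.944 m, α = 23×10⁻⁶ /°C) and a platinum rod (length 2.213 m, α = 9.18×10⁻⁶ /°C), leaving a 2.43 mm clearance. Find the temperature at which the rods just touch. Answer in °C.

Gap closes when ΔL₁ + ΔL₂ = 2.43 mm = 2.43×10⁻³ m
(α₁L₁ + α₂L₂)ΔT = g
α₁L₁ + α₂L₂ = 23×10⁻⁶×1.944 + 9.18×10⁻⁶×2.213 = 6.502734×10⁻⁵ m/K
ΔT = 2.43×10⁻³ / 6.502734×10⁻⁵ = 37.369 K
T = 29.5 + 37.369 = 66.869 °C

T = 66.9 °C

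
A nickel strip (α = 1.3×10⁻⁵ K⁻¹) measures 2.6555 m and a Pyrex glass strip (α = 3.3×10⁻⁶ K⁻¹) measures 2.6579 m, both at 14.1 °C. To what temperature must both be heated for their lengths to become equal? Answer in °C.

T = 107.3 °C

L₁(1 + α₁ΔT) = L₂(1 + α₂ΔT) ⇒ ΔT = (L₂ − L₁)/(α₁L₁ − α₂L₂)
L₂ − L₁ = 2.6579 − 2.6555 = 2.40×10⁻³ m
α₁L₁ − α₂L₂ = 1.3×10⁻⁵×2.6555 − 3.3×10⁻⁶×2.6579 = 2.575043×10⁻⁵ m/K
ΔT = 2.40×10⁻³ / 2.575043×10⁻⁵ = 93.202 K
T = 14.1 + 93.202 = 107.302 °C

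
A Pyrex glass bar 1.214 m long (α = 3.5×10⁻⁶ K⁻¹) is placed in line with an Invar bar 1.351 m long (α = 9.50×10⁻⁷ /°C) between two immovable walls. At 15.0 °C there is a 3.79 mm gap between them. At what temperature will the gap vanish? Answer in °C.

α₁L₁ = 4.249×10⁻⁶ m/K, α₂L₂ = 1.28345×10⁻⁶ m/K → total 5.53245×10⁻⁶ m/K
ΔT = g/(α₁L₁+α₂L₂) = 3.79×10⁻³ / 5.53245×10⁻⁶ = 685.05 K
T = 15.0 + 685.05 = 700.05 °C

T = 700 °C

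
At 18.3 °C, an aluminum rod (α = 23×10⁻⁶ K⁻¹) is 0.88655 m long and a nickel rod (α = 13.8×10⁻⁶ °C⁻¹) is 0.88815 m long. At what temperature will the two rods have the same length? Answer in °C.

L₁(1 + α₁ΔT) = L₂(1 + α₂ΔT) ⇒ ΔT = (L₂ − L₁)/(α₁L₁ − α₂L₂)
L₂ − L₁ = 0.88815 − 0.88655 = 1.60×10⁻³ m
α₁L₁ − α₂L₂ = 23×10⁻⁶×0.88655 − 13.8×10⁻⁶×0.88815 = 8.13418×10⁻⁶ m/K
ΔT = 1.60×10⁻³ / 8.13418×10⁻⁶ = 196.701 K
T = 18.3 + 196.701 = 215.001 °C

T = 215.0 °C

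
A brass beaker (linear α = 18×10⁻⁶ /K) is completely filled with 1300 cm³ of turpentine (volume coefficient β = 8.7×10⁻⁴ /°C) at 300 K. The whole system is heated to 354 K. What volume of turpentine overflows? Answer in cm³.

The beaker also expands: β_container ≈ 3α = 5.4×10⁻⁵ /K
Net overflow = V₀(β_liq − 3α_cont)ΔT
β − 3α = 8.70×10⁻⁴ − 5.4×10⁻⁵ = 8.16×10⁻⁴ /K; ΔT = 54 K
ΔV = 1300 × 8.16×10⁻⁴ × 54 = 57.3 cm³

57.3 cm³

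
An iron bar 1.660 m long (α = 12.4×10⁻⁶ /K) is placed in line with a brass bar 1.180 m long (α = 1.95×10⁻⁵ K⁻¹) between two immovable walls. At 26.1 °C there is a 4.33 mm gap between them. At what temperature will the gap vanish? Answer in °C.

T = 125 °C

α₁L₁ = 2.0584×10⁻⁵ m/K, α₂L₂ = 2.301×10⁻⁵ m/K → total 4.3594×10⁻⁵ m/K
ΔT = g/(α₁L₁+α₂L₂) = 4.33×10⁻³ / 4.3594×10⁻⁵ = 99.33 K
T = 26.1 + 99.33 = 125.43 °C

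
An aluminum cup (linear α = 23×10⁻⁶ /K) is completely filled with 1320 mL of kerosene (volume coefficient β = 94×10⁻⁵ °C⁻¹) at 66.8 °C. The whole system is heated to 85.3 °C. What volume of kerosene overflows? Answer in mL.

The cup also expands: β_container ≈ 3α = 6.9×10⁻⁵ /K
Net overflow = V₀(β_liq − 3α_cont)ΔT
β − 3α = 9.40×10⁻⁴ − 6.9×10⁻⁵ = 8.71×10⁻⁴ /K; ΔT = 18.5 K
ΔV = 1320 × 8.71×10⁻⁴ × 18.5 = 21.3 mL

21.3 mL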